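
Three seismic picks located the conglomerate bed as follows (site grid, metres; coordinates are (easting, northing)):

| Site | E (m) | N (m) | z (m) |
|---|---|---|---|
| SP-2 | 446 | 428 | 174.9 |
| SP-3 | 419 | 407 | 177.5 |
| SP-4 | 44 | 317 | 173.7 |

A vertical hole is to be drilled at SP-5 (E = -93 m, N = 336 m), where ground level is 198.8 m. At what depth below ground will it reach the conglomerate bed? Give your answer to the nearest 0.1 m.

Two edge vectors: SP-2→SP-3 = (-27, -21, 2.6), SP-2→SP-4 = (-402, -111, -1.2).
Normal n = (SP-2→SP-3) × (SP-2→SP-4) = (313.8, -1077.6, -5445).
So ∂z/∂E = −n_x/n_z = 0.05763 and ∂z/∂N = −n_y/n_z = −0.19791.
Intercept c from SP-2: 174.9 − 25.70 + 84.70 = 233.90.
At (-93, 336): z_contact = −5.36 − 66.50 + 233.90 = 162.04 m.
Depth below ground = 198.8 − 162.04 = 36.8 m.

36.8 m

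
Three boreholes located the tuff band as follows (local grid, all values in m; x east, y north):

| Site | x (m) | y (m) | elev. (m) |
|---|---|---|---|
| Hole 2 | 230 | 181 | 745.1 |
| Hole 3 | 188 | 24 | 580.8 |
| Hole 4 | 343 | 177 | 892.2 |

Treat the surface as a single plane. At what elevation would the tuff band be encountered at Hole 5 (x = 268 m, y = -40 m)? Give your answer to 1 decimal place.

642.6 m

Two edge vectors: Hole 2→Hole 3 = (-42, -157, -164.3), Hole 2→Hole 4 = (113, -4, 147.1).
Normal n = (Hole 2→Hole 3) × (Hole 2→Hole 4) = (-23751.9, -12387.7, 17909).
So ∂z/∂x = −n_x/n_z = 1.32625 and ∂z/∂y = −n_y/n_z = 0.69170.
Intercept c from Hole 2: 745.1 − 305.04 − 125.20 = 314.86.
At (268, -40): z = 355.4 − 27.7 + 314.86 = 642.6 m.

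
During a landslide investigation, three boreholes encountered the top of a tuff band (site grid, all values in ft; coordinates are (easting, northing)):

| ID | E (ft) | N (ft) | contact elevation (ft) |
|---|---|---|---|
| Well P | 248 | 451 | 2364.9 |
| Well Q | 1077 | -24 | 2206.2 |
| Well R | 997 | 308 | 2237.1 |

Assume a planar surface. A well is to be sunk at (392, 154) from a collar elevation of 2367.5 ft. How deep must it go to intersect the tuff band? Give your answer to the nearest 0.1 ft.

Let the plane be z = a·E + b·N + c.
Well Q−Well P: 829a − 475b = −158.7;  Well R−Well P: 749a − 143b = −127.8.
Solving gives a = −0.160229, b = 0.054463.
Then c = 2364.9 − a·248 − b·451 = 2380.07.
At (392, 154): z_contact = −62.81 + 8.39 + 2380.07 = 2325.65 ft.
Depth below ground = 2367.5 − 2325.65 = 41.8 ft.

41.8 ft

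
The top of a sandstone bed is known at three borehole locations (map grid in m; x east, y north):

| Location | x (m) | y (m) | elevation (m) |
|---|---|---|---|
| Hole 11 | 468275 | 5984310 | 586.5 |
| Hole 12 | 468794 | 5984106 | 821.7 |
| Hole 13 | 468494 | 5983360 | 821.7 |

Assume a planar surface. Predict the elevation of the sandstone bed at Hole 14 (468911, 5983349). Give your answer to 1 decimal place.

Let the plane be z = a·x + b·y + c.
Hole 12−Hole 11: 519a − 204b = 235.2;  Hole 13−Hole 11: 219a − 950b = 235.2.
Solving gives a = 0.391323315, b = −0.157368625.
Then c = 586.5 − a·468275 − b·5984310 = 759082.21.
At (468911, 5983349): z = 183495.8 − 941591.4 + 759082.21 = 986.6 m.

986.6 m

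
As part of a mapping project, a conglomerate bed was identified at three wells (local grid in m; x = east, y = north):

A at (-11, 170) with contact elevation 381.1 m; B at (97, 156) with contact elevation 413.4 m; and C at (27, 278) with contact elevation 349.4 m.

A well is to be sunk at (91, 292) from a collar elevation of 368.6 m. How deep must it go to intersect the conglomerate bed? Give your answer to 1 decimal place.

Let the plane be z = a·x + b·y + c.
B−A: 108a − 14b = 32.3;  C−A: 38a + 108b = −31.7.
Solving gives a = 0.24964, b = −0.38135.
Then c = 381.1 − a·-11 − b·170 = 448.68.
At (91, 292): z_contact = 22.72 − 111.36 + 448.68 = 360.04 m.
Depth below ground = 368.6 − 360.04 = 8.6 m.

8.6 m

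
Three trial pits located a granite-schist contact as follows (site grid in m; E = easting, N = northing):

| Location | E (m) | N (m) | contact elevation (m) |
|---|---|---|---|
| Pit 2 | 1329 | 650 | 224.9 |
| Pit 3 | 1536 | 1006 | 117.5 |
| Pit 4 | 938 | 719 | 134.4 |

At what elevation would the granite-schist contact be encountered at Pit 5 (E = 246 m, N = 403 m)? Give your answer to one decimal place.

Two edge vectors: Pit 2→Pit 3 = (207, 356, -107.4), Pit 2→Pit 4 = (-391, 69, -90.5).
Normal n = (Pit 2→Pit 3) × (Pit 2→Pit 4) = (-24807.4, 60726.9, 153479).
So ∂z/∂E = −n_x/n_z = 0.161634 and ∂z/∂N = −n_y/n_z = −0.395669.
Intercept c from Pit 2: 224.9 − 214.81 + 257.18 = 267.27.
At (246, 403): z = 39.8 − 159.5 + 267.27 = 147.6 m.

147.6 m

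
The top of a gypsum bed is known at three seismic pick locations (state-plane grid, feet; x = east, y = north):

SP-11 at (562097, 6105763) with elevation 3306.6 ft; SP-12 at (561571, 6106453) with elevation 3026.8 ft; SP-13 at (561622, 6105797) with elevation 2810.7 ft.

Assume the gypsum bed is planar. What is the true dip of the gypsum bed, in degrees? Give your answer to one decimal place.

Let the plane be z = a·x + b·y + c.
SP-12−SP-11: −526a + 690b = −279.8;  SP-13−SP-11: −475a + 34b = −495.9.
Solving gives a = 1.07355, b = 0.41288.
Gradient magnitude |∇z| = √(a² + b²) = √(1.15252 + 0.17047) = 1.15021.
True dip = arctan(1.15021) = 49.0°, dipping toward WSW (azimuth ≈ 249°).

49.0°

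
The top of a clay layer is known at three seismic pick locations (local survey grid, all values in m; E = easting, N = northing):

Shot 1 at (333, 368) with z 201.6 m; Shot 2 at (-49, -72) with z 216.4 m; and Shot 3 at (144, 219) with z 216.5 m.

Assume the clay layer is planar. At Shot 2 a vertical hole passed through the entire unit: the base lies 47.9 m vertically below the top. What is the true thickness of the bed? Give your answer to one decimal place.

47.0 m

Let the plane be z = a·E + b·N + c.
Shot 2−Shot 1: −382a − 440b = 14.8;  Shot 3−Shot 1: −189a − 149b = 14.9.
Solving gives a = −0.16580, b = 0.11030.
|∇z| = √(a²+b²) = 0.19914, so dip δ = arctan(0.19914) = 11.26°.
True thickness = vertical thickness × cos δ = 47.9 × cos 11.26° = 47.0 m.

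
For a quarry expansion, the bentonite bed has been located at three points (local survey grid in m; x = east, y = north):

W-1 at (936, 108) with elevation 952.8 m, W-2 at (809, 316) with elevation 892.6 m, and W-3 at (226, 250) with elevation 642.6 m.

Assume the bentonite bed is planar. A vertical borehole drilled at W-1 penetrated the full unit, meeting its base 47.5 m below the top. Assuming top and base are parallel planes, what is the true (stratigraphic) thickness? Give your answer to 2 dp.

43.60 m

Two edge vectors: W-1→W-2 = (-127, 208, -60.2), W-1→W-3 = (-710, 142, -310.2).
Normal n = (W-1→W-2) × (W-1→W-3) = (-55973.2, 3346.6, 129646).
So ∂z/∂x = −n_x/n_z = 0.43174 and ∂z/∂y = −n_y/n_z = −0.02581.
|∇z| = √(a²+b²) = 0.43251, so dip δ = arctan(0.43251) = 23.39°.
True thickness = vertical thickness × cos δ = 47.5 × cos 23.39° = 43.60 m.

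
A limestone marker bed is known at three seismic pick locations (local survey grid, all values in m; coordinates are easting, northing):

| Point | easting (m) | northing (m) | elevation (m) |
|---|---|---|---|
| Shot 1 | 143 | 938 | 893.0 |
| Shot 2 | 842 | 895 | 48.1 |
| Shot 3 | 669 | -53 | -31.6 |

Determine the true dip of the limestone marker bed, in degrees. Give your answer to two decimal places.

Two edge vectors: Shot 1→Shot 2 = (699, -43, -844.9), Shot 1→Shot 3 = (526, -991, -924.6).
Normal n = (Shot 1→Shot 2) × (Shot 1→Shot 3) = (-797538.1, 201878, -670091).
So ∂z/∂easting = −n_x/n_z = −1.19019 and ∂z/∂northing = −n_y/n_z = 0.30127.
Gradient magnitude |∇z| = √(a² + b²) = √(1.41656 + 0.09076) = 1.22773.
True dip = arctan(1.22773) = 50.84°, dipping toward ESE (azimuth ≈ 104°).

50.84°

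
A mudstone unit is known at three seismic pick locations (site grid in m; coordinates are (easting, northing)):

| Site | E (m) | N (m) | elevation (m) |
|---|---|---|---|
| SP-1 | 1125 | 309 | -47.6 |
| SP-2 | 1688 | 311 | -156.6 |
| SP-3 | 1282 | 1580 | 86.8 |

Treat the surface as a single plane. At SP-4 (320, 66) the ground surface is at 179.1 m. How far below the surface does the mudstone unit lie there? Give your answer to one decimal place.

102.0 m

Two edge vectors: SP-1→SP-2 = (563, 2, -109), SP-1→SP-3 = (157, 1271, 134.4).
Normal n = (SP-1→SP-2) × (SP-1→SP-3) = (138807.8, -92780.2, 715259).
So ∂z/∂E = −n_x/n_z = −0.194066 and ∂z/∂N = −n_y/n_z = 0.129716.
Intercept c from SP-1: -47.6 + 218.32 − 40.08 = 130.64.
At (320, 66): z_contact = −62.10 + 8.56 + 130.64 = 77.10 m.
Depth below ground = 179.1 − 77.10 = 102.0 m.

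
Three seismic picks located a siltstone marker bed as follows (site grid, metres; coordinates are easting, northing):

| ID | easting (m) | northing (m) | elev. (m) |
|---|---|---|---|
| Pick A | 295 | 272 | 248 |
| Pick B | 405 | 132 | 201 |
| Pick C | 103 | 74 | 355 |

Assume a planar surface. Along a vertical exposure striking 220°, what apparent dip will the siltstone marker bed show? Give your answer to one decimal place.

Let the plane be z = a·easting + b·northing + c.
Pick B−Pick A: 110a − 140b = −47;  Pick C−Pick A: −192a − 198b = 107.
Solving gives a = −0.49910, b = −0.05643.
Unit vector along 220° is (sin 220°, cos 220°) = (-0.6428, -0.7660).
Slope in that direction = a·(-0.6428) + b·(-0.7660) = 0.36404.
Apparent dip = arctan|0.36404| = 20.0° (true dip is 26.7°, so apparent ≤ true as expected).

20.0°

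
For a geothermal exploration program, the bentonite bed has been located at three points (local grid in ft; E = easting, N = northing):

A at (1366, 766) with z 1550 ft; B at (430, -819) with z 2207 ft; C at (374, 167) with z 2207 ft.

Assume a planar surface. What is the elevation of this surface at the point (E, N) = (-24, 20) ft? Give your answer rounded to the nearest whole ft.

Let the plane be z = a·E + b·N + c.
B−A: −936a − 1585b = 657;  C−A: −992a − 599b = 657.
Solving gives a = −0.64034, b = −0.03637.
Then c = 1550 − a·1366 − b·766 = 2452.56.
At (-24, 20): z = 15.4 − 0.7 + 2452.56 = 2467.2 ft.

2467 ft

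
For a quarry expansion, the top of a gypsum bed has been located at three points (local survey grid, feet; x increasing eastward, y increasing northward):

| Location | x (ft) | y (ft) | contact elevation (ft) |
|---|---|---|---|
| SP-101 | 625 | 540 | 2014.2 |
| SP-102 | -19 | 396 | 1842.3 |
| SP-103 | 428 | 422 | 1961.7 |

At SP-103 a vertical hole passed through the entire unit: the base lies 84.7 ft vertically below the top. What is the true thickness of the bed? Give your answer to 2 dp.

81.83 ft

Two edge vectors: SP-101→SP-102 = (-644, -144, -171.9), SP-101→SP-103 = (-197, -118, -52.5).
Normal n = (SP-101→SP-102) × (SP-101→SP-103) = (-12724.2, 54.3, 47624).
So ∂z/∂x = −n_x/n_z = 0.26718 and ∂z/∂y = −n_y/n_z = −0.00114.
|∇z| = √(a²+b²) = 0.26718, so dip δ = arctan(0.26718) = 14.96°.
True thickness = vertical thickness × cos δ = 84.7 × cos 14.96° = 81.83 ft.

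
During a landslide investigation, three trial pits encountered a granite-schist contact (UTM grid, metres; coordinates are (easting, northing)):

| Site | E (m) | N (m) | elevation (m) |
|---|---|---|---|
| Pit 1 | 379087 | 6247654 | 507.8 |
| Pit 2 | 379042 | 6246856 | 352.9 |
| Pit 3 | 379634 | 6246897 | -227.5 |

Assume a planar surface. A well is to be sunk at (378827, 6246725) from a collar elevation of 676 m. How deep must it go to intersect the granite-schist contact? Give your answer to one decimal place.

141.4 m

Let the plane be z = a·E + b·N + c.
Pit 2−Pit 1: −45a − 798b = −154.9;  Pit 3−Pit 1: 547a − 757b = −735.3.
Solving gives a = −0.997745505, b = 0.250374120.
Then c = 507.8 − a·379087 − b·6247654 = −1185510.72.
At (378827, 6246725): z_contact = −377972.94 + 1564018.27 − 1185510.72 = 534.62 m.
Depth below ground = 676 − 534.62 = 141.4 m.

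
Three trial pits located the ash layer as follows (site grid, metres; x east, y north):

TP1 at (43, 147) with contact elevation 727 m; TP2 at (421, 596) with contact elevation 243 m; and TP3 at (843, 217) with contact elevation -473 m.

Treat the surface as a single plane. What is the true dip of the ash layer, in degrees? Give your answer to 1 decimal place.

56.8°

Two edge vectors: TP1→TP2 = (378, 449, -484), TP1→TP3 = (800, 70, -1200).
Normal n = (TP1→TP2) × (TP1→TP3) = (-504920, 66400, -332740).
So ∂z/∂x = −n_x/n_z = −1.51746 and ∂z/∂y = −n_y/n_z = 0.19956.
Gradient magnitude |∇z| = √(a² + b²) = √(2.30269 + 0.03982) = 1.53053.
True dip = arctan(1.53053) = 56.8°, dipping toward E (azimuth ≈ 097°).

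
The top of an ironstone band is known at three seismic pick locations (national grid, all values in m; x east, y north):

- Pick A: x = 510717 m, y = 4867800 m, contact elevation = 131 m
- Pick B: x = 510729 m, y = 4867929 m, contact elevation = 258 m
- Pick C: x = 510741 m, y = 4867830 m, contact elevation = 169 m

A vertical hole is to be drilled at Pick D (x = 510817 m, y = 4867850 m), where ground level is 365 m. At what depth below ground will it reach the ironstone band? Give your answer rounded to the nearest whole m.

Let the plane be z = a·x + b·y + c.
Pick B−Pick A: 12a + 129b = 127;  Pick C−Pick A: 24a + 30b = 38.
Solving gives a = 0.39912281, b = 0.94736842.
Then c = 131 − a·510717 − b·4867800 = −4815307.80.
At (510817, 4867850): z_contact = 203878.7 + 4611647.4 − 4815307.80 = 218.3 m.
Depth below ground = 365 − 218.3 = 147 m.

147 m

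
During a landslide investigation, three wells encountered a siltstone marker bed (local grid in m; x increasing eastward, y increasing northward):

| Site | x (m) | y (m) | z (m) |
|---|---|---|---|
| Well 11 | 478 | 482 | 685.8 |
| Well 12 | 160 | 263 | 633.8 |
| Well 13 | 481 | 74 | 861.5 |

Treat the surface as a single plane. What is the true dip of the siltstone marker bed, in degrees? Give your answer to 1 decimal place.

32.1°

Let the plane be z = a·x + b·y + c.
Well 12−Well 11: −318a − 219b = −52;  Well 13−Well 11: 3a − 408b = 175.7.
Solving gives a = 0.45777, b = −0.42727.
Gradient magnitude |∇z| = √(a² + b²) = √(0.20956 + 0.18256) = 0.62619.
True dip = arctan(0.62619) = 32.1°, dipping toward NW (azimuth ≈ 313°).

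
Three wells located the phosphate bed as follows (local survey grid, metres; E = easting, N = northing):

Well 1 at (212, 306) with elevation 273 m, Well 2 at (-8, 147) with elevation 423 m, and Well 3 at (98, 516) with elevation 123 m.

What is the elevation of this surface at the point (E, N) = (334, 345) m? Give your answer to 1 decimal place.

Let the plane be z = a·E + b·N + c.
Well 2−Well 1: −220a − 159b = 150;  Well 3−Well 1: −114a + 210b = −150.
Solving gives a = −0.11893, b = −0.77885.
Then c = 273 − a·212 − b·306 = 536.54.
At (334, 345): z = −39.7 − 268.7 + 536.54 = 228.1 m.

228.1 m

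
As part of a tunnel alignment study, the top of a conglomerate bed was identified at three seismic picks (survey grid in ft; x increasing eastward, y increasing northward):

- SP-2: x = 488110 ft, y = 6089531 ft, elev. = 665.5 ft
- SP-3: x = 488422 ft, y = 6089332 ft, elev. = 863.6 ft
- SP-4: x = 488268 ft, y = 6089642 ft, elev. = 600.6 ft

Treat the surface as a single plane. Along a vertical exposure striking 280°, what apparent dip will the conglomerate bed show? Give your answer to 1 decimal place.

Two edge vectors: SP-2→SP-3 = (312, -199, 198.1), SP-2→SP-4 = (158, 111, -64.9).
Normal n = (SP-2→SP-3) × (SP-2→SP-4) = (-9074, 51548.6, 66074).
So ∂z/∂x = −n_x/n_z = 0.13733 and ∂z/∂y = −n_y/n_z = −0.78016.
Unit vector along 280° is (sin 280°, cos 280°) = (-0.9848, 0.1736).
Slope in that direction = a·(-0.9848) + b·(0.1736) = −0.27072.
Apparent dip = arctan|0.27072| = 15.1° (true dip is 38.4°, so apparent ≤ true as expected).

15.1°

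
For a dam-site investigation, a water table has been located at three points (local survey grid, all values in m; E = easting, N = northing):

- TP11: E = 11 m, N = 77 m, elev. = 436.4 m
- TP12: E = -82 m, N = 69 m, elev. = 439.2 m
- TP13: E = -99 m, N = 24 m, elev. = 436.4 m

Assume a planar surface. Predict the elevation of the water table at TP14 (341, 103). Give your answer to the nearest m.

426 m

Let the plane be z = a·E + b·N + c.
TP12−TP11: −93a − 8b = 2.8;  TP13−TP11: −110a − 53b = 0.
Solving gives a = −0.03665, b = 0.07607.
Then c = 436.4 − a·11 − b·77 = 430.95.
At (341, 103): z = −12.5 + 7.8 + 430.95 = 426.3 m.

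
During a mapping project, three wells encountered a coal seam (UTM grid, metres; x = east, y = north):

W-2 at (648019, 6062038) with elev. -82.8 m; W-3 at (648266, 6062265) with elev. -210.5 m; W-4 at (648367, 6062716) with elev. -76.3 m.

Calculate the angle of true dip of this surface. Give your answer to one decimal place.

Two edge vectors: W-2→W-3 = (247, 227, -127.7), W-2→W-4 = (348, 678, 6.5).
Normal n = (W-2→W-3) × (W-2→W-4) = (88056.1, -46045.1, 88470).
So ∂z/∂x = −n_x/n_z = −0.99532 and ∂z/∂y = −n_y/n_z = 0.52046.
Gradient magnitude |∇z| = √(a² + b²) = √(0.99067 + 0.27088) = 1.12318.
True dip = arctan(1.12318) = 48.3°, dipping toward ESE (azimuth ≈ 118°).

48.3°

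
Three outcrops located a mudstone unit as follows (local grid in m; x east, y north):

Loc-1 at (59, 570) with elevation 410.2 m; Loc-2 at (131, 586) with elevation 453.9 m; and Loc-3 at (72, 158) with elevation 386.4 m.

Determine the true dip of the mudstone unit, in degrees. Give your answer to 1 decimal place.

30.7°

Two edge vectors: Loc-1→Loc-2 = (72, 16, 43.7), Loc-1→Loc-3 = (13, -412, -23.8).
Normal n = (Loc-1→Loc-2) × (Loc-1→Loc-3) = (17623.6, 2281.7, -29872).
So ∂z/∂x = −n_x/n_z = 0.58997 and ∂z/∂y = −n_y/n_z = 0.07638.
Gradient magnitude |∇z| = √(a² + b²) = √(0.34807 + 0.00583) = 0.59489.
True dip = arctan(0.59489) = 30.7°, dipping toward W (azimuth ≈ 263°).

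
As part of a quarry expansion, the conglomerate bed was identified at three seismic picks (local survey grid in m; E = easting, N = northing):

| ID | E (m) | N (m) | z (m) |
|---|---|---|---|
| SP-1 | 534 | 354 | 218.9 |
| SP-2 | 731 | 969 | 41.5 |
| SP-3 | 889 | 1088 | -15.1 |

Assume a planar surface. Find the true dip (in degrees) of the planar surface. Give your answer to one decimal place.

16.4°

Two edge vectors: SP-1→SP-2 = (197, 615, -177.4), SP-1→SP-3 = (355, 734, -234).
Normal n = (SP-1→SP-2) × (SP-1→SP-3) = (-13698.4, -16879, -73727).
So ∂z/∂E = −n_x/n_z = −0.18580 and ∂z/∂N = −n_y/n_z = −0.22894.
Gradient magnitude |∇z| = √(a² + b²) = √(0.03452 + 0.05241) = 0.29485.
True dip = arctan(0.29485) = 16.4°, dipping toward NE (azimuth ≈ 039°).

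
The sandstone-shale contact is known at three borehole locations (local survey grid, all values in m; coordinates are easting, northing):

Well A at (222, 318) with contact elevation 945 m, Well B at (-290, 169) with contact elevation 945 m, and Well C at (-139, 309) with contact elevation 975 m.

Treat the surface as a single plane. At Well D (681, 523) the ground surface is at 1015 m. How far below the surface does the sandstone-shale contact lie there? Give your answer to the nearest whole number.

Two edge vectors: Well A→Well B = (-512, -149, 0), Well A→Well C = (-361, -9, 30).
Normal n = (Well A→Well B) × (Well A→Well C) = (-4470, 15360, -49181).
So ∂z/∂easting = −n_x/n_z = −0.09089 and ∂z/∂northing = −n_y/n_z = 0.31232.
Intercept c from Well A: 945 + 20.18 − 99.32 = 865.86.
At (681, 523): z_contact = −61.9 + 163.3 + 865.86 = 967.3 m.
Depth below ground = 1015 − 967.3 = 48 m.

48 m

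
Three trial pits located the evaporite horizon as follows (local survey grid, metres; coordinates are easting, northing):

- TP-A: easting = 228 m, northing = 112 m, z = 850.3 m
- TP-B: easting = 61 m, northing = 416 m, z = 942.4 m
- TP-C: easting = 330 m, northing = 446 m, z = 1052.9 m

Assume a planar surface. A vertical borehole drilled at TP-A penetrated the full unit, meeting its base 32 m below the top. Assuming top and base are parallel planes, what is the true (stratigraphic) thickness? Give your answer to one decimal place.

Two edge vectors: TP-A→TP-B = (-167, 304, 92.1), TP-A→TP-C = (102, 334, 202.6).
Normal n = (TP-A→TP-B) × (TP-A→TP-C) = (30829, 43228.4, -86786).
So ∂z/∂easting = −n_x/n_z = 0.35523 and ∂z/∂northing = −n_y/n_z = 0.49810.
|∇z| = √(a²+b²) = 0.61180, so dip δ = arctan(0.61180) = 31.46°.
True thickness = vertical thickness × cos δ = 32 × cos 31.46° = 27.3 m.

27.3 m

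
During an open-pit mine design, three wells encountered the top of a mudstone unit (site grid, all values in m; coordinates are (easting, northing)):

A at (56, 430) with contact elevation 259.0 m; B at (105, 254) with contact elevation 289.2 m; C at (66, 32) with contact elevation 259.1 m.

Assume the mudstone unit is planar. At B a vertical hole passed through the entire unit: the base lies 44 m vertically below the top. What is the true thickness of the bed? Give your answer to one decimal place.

36.4 m

Two edge vectors: A→B = (49, -176, 30.2), A→C = (10, -398, 0.1).
Normal n = (A→B) × (A→C) = (12002, 297.1, -17742).
So ∂z/∂E = −n_x/n_z = 0.67647 and ∂z/∂N = −n_y/n_z = 0.01675.
|∇z| = √(a²+b²) = 0.67668, so dip δ = arctan(0.67668) = 34.09°.
True thickness = vertical thickness × cos δ = 44 × cos 34.09° = 36.4 m.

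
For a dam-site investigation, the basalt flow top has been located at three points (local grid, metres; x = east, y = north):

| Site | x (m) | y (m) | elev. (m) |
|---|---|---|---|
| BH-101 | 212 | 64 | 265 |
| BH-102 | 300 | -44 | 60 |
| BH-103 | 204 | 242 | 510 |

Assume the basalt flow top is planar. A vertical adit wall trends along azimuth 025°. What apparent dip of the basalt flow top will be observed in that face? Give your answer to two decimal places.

Let the plane be z = a·x + b·y + c.
BH-102−BH-101: 88a − 108b = −205;  BH-103−BH-101: −8a + 178b = 245.
Solving gives a = −0.67770, b = 1.34595.
Unit vector along 025° is (sin 25°, cos 25°) = (0.4226, 0.9063).
Slope in that direction = a·(0.4226) + b·(0.9063) = 0.93343.
Apparent dip = arctan|0.93343| = 43.03° (true dip is 56.4°, so apparent ≤ true as expected).

43.03°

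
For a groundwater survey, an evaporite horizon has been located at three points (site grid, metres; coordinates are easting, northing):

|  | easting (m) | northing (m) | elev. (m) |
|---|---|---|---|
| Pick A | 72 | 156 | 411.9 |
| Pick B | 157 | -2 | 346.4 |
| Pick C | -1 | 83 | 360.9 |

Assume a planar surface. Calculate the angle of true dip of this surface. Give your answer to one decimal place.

28.6°

Let the plane be z = a·easting + b·northing + c.
Pick B−Pick A: 85a − 158b = −65.5;  Pick C−Pick A: −73a − 73b = −51.
Solving gives a = 0.18471, b = 0.51392.
Gradient magnitude |∇z| = √(a² + b²) = √(0.03412 + 0.26412) = 0.54611.
True dip = arctan(0.54611) = 28.6°, dipping toward SSW (azimuth ≈ 200°).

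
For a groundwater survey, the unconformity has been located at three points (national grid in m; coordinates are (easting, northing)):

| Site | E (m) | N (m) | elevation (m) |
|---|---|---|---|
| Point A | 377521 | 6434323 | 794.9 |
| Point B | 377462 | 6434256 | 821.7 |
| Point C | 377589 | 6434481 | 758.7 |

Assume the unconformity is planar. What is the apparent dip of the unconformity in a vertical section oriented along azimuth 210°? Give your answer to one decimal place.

Two edge vectors: Point A→Point B = (-59, -67, 26.8), Point A→Point C = (68, 158, -36.2).
Normal n = (Point A→Point B) × (Point A→Point C) = (-1809, -313.4, -4766).
So ∂z/∂E = −n_x/n_z = −0.37956 and ∂z/∂N = −n_y/n_z = −0.06576.
Unit vector along 210° is (sin 210°, cos 210°) = (-0.5000, -0.8660).
Slope in that direction = a·(-0.5000) + b·(-0.8660) = 0.24673.
Apparent dip = arctan|0.24673| = 13.9° (true dip is 21.1°, so apparent ≤ true as expected).

13.9°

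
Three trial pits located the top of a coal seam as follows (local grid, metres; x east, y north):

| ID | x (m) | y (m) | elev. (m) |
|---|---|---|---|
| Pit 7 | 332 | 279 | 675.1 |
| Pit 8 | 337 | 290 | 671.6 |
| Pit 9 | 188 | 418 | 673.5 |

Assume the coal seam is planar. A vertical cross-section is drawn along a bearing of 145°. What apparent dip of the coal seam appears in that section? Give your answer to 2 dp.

Two edge vectors: Pit 7→Pit 8 = (5, 11, -3.5), Pit 7→Pit 9 = (-144, 139, -1.6).
Normal n = (Pit 7→Pit 8) × (Pit 7→Pit 9) = (468.9, 512, 2279).
So ∂z/∂x = −n_x/n_z = −0.20575 and ∂z/∂y = −n_y/n_z = −0.22466.
Unit vector along 145° is (sin 145°, cos 145°) = (0.5736, -0.8192).
Slope in that direction = a·(0.5736) + b·(-0.8192) = 0.06602.
Apparent dip = arctan|0.06602| = 3.78° (true dip is 16.9°, so apparent ≤ true as expected).

3.78°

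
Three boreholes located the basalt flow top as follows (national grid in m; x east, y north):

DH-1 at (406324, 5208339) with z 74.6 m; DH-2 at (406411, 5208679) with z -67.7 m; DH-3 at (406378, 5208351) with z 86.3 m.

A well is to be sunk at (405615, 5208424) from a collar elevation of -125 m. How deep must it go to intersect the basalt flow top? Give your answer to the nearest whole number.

76 m

Let the plane be z = a·x + b·y + c.
DH-2−DH-1: 87a + 340b = −142.3;  DH-3−DH-1: 54a + 12b = 11.7.
Solving gives a = 0.32834373, b = −0.50254678.
Then c = 74.6 − a·406324 − b·5208339 = 2484094.64.
At (405615, 5208424): z_contact = 133181.1 − 2617476.7 + 2484094.64 = -200.9 m.
Depth below ground = -125 − (-200.9) = 76 m.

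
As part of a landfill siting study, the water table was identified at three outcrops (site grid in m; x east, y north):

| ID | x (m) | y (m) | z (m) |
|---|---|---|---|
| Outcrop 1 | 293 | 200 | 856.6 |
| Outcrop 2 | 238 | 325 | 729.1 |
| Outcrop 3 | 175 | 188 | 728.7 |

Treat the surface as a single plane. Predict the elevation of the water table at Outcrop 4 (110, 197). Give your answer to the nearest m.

Let the plane be z = a·x + b·y + c.
Outcrop 2−Outcrop 1: −55a + 125b = −127.5;  Outcrop 3−Outcrop 1: −118a − 12b = −127.9.
Solving gives a = 1.13676, b = −0.51982.
Then c = 856.6 − a·293 − b·200 = 627.49.
At (110, 197): z = 125.0 − 102.4 + 627.49 = 650.1 m.

650 m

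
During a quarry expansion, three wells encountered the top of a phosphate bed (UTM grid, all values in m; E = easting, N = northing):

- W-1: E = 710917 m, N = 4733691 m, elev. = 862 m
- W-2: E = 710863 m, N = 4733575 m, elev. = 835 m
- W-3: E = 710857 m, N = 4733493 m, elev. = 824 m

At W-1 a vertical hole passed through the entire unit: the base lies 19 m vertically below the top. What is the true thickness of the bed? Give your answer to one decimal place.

18.3 m

Two edge vectors: W-1→W-2 = (-54, -116, -27), W-1→W-3 = (-60, -198, -38).
Normal n = (W-1→W-2) × (W-1→W-3) = (-938, -432, 3732).
So ∂z/∂E = −n_x/n_z = 0.25134 and ∂z/∂N = −n_y/n_z = 0.11576.
|∇z| = √(a²+b²) = 0.27671, so dip δ = arctan(0.27671) = 15.47°.
True thickness = vertical thickness × cos δ = 19 × cos 15.47° = 18.3 m.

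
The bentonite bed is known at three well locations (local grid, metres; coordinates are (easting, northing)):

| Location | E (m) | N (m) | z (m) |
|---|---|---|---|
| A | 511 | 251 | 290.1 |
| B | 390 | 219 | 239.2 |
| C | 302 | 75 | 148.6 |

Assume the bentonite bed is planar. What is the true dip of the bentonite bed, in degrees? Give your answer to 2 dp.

28.26°

Two edge vectors: A→B = (-121, -32, -50.9), A→C = (-209, -176, -141.5).
Normal n = (A→B) × (A→C) = (-4430.4, -6483.4, 14608).
So ∂z/∂E = −n_x/n_z = 0.30329 and ∂z/∂N = −n_y/n_z = 0.44383.
Gradient magnitude |∇z| = √(a² + b²) = √(0.09198 + 0.19698) = 0.53755.
True dip = arctan(0.53755) = 28.26°, dipping toward SW (azimuth ≈ 214°).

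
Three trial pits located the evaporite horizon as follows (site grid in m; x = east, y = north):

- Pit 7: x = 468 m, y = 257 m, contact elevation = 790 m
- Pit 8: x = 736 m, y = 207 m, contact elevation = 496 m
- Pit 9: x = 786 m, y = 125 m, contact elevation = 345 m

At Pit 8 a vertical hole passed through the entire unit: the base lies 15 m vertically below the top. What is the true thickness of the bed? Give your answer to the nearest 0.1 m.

8.0 m

Two edge vectors: Pit 7→Pit 8 = (268, -50, -294), Pit 7→Pit 9 = (318, -132, -445).
Normal n = (Pit 7→Pit 8) × (Pit 7→Pit 9) = (-16558, 25768, -19476).
So ∂z/∂x = −n_x/n_z = −0.85017 and ∂z/∂y = −n_y/n_z = 1.32306.
|∇z| = √(a²+b²) = 1.57267, so dip δ = arctan(1.57267) = 57.55°.
True thickness = vertical thickness × cos δ = 15 × cos 57.55° = 8.0 m.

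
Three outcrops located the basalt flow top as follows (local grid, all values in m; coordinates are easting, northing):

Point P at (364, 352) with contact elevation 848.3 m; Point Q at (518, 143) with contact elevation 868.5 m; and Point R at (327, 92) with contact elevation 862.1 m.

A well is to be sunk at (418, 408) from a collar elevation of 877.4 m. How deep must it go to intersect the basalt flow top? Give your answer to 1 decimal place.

29.8 m

Let the plane be z = a·easting + b·northing + c.
Point Q−Point P: 154a − 209b = 20.2;  Point R−Point P: −37a − 260b = 13.8.
Solving gives a = 0.04956, b = −0.06013.
Then c = 848.3 − a·364 − b·352 = 851.42.
At (418, 408): z_contact = 20.72 − 24.53 + 851.42 = 847.61 m.
Depth below ground = 877.4 − 847.61 = 29.8 m.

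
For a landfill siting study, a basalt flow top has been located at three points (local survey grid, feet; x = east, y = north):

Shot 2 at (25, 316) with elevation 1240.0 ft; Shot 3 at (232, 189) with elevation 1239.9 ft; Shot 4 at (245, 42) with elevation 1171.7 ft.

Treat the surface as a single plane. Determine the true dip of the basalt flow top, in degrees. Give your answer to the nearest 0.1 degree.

29.9°

Let the plane be z = a·x + b·y + c.
Shot 3−Shot 2: 207a − 127b = −0.1;  Shot 4−Shot 2: 220a − 274b = −68.3.
Solving gives a = 0.30046, b = 0.49052.
Gradient magnitude |∇z| = √(a² + b²) = √(0.09028 + 0.24061) = 0.57523.
True dip = arctan(0.57523) = 29.9°, dipping toward SSW (azimuth ≈ 211°).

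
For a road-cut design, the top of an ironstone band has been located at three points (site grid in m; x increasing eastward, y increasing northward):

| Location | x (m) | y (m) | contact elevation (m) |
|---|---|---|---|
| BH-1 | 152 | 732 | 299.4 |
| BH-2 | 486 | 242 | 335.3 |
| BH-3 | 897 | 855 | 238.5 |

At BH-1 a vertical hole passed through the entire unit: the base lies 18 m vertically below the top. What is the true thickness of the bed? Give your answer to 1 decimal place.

17.8 m

Two edge vectors: BH-1→BH-2 = (334, -490, 35.9), BH-1→BH-3 = (745, 123, -60.9).
Normal n = (BH-1→BH-2) × (BH-1→BH-3) = (25425.3, 47086.1, 406132).
So ∂z/∂x = −n_x/n_z = −0.06260 and ∂z/∂y = −n_y/n_z = −0.11594.
|∇z| = √(a²+b²) = 0.13176, so dip δ = arctan(0.13176) = 7.51°.
True thickness = vertical thickness × cos δ = 18 × cos 7.51° = 17.8 m.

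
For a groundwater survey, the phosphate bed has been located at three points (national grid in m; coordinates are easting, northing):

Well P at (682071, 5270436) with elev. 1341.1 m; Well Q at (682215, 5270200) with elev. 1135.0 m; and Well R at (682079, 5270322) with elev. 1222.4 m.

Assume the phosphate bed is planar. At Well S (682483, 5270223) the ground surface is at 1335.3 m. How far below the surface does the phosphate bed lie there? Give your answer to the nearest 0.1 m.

92.5 m

Let the plane be z = a·easting + b·northing + c.
Well Q−Well P: 144a − 236b = −206.1;  Well R−Well P: 8a − 114b = −118.7.
Solving gives a = 0.310971916, b = 1.063050661.
Then c = 1341.1 − a·682071 − b·5270436 = −5813504.30.
At (682483, 5270223): z_contact = 212233.05 + 5602514.04 − 5813504.30 = 1242.79 m.
Depth below ground = 1335.3 − 1242.79 = 92.5 m.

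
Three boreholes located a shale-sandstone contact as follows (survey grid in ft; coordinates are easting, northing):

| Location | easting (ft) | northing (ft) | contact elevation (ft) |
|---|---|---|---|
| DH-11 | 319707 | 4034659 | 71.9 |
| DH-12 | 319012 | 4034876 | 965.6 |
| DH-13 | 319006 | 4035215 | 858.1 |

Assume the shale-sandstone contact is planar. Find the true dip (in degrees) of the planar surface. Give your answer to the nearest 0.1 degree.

Two edge vectors: DH-11→DH-12 = (-695, 217, 893.7), DH-11→DH-13 = (-701, 556, 786.2).
Normal n = (DH-11→DH-12) × (DH-11→DH-13) = (-326291.8, -80074.7, -234303).
So ∂z/∂easting = −n_x/n_z = −1.39261 and ∂z/∂northing = −n_y/n_z = −0.34176.
Gradient magnitude |∇z| = √(a² + b²) = √(1.93935 + 0.11680) = 1.43393.
True dip = arctan(1.43393) = 55.1°, dipping toward ENE (azimuth ≈ 076°).

55.1°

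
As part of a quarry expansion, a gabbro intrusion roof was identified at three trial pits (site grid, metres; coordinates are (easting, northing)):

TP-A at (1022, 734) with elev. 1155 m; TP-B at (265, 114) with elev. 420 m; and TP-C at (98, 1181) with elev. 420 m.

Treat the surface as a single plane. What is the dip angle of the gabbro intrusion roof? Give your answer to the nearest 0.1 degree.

Two edge vectors: TP-A→TP-B = (-757, -620, -735), TP-A→TP-C = (-924, 447, -735).
Normal n = (TP-A→TP-B) × (TP-A→TP-C) = (784245, 122745, -911259).
So ∂z/∂E = −n_x/n_z = 0.86062 and ∂z/∂N = −n_y/n_z = 0.13470.
Gradient magnitude |∇z| = √(a² + b²) = √(0.74066 + 0.01814) = 0.87109.
True dip = arctan(0.87109) = 41.1°, dipping toward W (azimuth ≈ 261°).

41.1°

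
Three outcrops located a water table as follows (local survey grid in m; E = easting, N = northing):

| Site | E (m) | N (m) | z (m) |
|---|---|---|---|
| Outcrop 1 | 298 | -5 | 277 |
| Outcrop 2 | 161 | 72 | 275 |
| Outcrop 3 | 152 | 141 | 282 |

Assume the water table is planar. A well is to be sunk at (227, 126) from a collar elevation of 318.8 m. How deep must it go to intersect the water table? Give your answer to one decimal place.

32.7 m

Let the plane be z = a·E + b·N + c.
Outcrop 2−Outcrop 1: −137a + 77b = −2;  Outcrop 3−Outcrop 1: −146a + 146b = 5.
Solving gives a = 0.07728, b = 0.11153.
Then c = 277 − a·298 − b·-5 = 254.53.
At (227, 126): z_contact = 17.54 + 14.05 + 254.53 = 286.12 m.
Depth below ground = 318.8 − 286.12 = 32.7 m.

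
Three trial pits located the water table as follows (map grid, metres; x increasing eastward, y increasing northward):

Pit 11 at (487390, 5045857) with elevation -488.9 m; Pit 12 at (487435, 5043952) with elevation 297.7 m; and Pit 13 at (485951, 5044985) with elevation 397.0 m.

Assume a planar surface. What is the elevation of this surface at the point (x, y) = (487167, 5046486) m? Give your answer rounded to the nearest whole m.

Let the plane be z = a·x + b·y + c.
Pit 12−Pit 11: 45a − 1905b = 786.6;  Pit 13−Pit 11: −1439a − 872b = 885.9.
Solving gives a = −0.36026315, b = −0.42142354.
Then c = -488.9 − a·487390 − b·5045857 = 2301542.67.
At (487167, 5046486): z = −175508.3 − 2126708.0 + 2301542.67 = -673.6 m.

-674 m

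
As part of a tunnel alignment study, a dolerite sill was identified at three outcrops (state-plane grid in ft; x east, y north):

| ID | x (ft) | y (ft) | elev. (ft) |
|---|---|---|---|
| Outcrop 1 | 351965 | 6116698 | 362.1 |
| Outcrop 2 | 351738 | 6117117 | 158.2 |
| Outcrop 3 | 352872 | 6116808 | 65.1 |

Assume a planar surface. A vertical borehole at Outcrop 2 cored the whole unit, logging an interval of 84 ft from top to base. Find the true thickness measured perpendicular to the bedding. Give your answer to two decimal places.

69.72 ft

Let the plane be z = a·x + b·y + c.
Outcrop 2−Outcrop 1: −227a + 419b = −203.9;  Outcrop 3−Outcrop 1: 907a + 110b = −297.
Solving gives a = −0.25188, b = −0.62310.
|∇z| = √(a²+b²) = 0.67208, so dip δ = arctan(0.67208) = 33.90°.
True thickness = vertical thickness × cos δ = 84 × cos 33.90° = 69.72 ft.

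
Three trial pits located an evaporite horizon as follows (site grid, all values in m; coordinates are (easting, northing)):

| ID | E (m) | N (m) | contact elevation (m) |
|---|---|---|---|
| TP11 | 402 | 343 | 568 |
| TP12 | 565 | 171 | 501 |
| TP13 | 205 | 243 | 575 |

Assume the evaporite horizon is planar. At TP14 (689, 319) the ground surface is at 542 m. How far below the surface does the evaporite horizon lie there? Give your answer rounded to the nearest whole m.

Let the plane be z = a·E + b·N + c.
TP12−TP11: 163a − 172b = −67;  TP13−TP11: −197a − 100b = 7.
Solving gives a = −0.15750, b = 0.24028.
Then c = 568 − a·402 − b·343 = 548.90.
At (689, 319): z_contact = −108.5 + 76.6 + 548.90 = 517.0 m.
Depth below ground = 542 − 517.0 = 25 m.

25 m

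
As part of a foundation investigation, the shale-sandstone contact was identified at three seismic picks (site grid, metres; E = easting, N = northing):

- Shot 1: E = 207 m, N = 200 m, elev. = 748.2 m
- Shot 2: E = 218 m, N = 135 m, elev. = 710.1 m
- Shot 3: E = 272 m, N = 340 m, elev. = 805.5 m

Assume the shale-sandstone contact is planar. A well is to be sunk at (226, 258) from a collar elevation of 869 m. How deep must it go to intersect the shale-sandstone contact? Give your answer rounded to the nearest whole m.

95 m

Let the plane be z = a·E + b·N + c.
Shot 2−Shot 1: 11a − 65b = −38.1;  Shot 3−Shot 1: 65a + 140b = 57.3.
Solving gives a = −0.27918, b = 0.53891.
Then c = 748.2 − a·207 − b·200 = 698.21.
At (226, 258): z_contact = −63.1 + 139.0 + 698.21 = 774.2 m.
Depth below ground = 869 − 774.2 = 95 m.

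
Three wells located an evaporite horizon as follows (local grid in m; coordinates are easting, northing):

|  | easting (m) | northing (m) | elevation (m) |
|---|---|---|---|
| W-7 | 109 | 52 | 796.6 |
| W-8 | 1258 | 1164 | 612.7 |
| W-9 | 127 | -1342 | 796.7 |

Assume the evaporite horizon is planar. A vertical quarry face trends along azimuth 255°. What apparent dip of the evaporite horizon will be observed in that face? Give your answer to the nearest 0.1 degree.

8.7°

Let the plane be z = a·easting + b·northing + c.
W-8−W-7: 1149a + 1112b = −183.9;  W-9−W-7: 18a − 1394b = 0.1.
Solving gives a = −0.15801, b = −0.00211.
Unit vector along 255° is (sin 255°, cos 255°) = (-0.9659, -0.2588).
Slope in that direction = a·(-0.9659) + b·(-0.2588) = 0.15317.
Apparent dip = arctan|0.15317| = 8.7° (true dip is 9.0°, so apparent ≤ true as expected).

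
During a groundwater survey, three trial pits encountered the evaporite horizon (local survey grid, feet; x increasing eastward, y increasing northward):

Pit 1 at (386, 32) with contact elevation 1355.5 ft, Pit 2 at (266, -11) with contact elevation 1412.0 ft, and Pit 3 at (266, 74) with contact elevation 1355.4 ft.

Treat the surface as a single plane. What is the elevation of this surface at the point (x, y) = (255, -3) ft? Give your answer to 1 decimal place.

1409.2 ft

Two edge vectors: Pit 1→Pit 2 = (-120, -43, 56.5), Pit 1→Pit 3 = (-120, 42, -0.1).
Normal n = (Pit 1→Pit 2) × (Pit 1→Pit 3) = (-2368.7, -6792, -10200).
So ∂z/∂x = −n_x/n_z = −0.23223 and ∂z/∂y = −n_y/n_z = −0.66588.
Intercept c from Pit 1: 1355.5 + 89.64 + 21.31 = 1466.45.
At (255, -3): z = −59.2 + 2.0 + 1466.45 = 1409.2 ft.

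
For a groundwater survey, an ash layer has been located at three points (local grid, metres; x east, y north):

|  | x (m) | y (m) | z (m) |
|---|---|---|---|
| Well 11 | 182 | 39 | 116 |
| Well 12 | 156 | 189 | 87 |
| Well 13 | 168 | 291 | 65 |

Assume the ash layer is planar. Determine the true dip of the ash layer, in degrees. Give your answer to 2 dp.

Two edge vectors: Well 11→Well 12 = (-26, 150, -29), Well 11→Well 13 = (-14, 252, -51).
Normal n = (Well 11→Well 12) × (Well 11→Well 13) = (-342, -920, -4452).
So ∂z/∂x = −n_x/n_z = −0.07682 and ∂z/∂y = −n_y/n_z = −0.20665.
Gradient magnitude |∇z| = √(a² + b²) = √(0.00590 + 0.04270) = 0.22047.
True dip = arctan(0.22047) = 12.43°, dipping toward NNE (azimuth ≈ 020°).

12.43°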